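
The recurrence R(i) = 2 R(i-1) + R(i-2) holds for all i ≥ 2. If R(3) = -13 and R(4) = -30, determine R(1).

-5

Rearranging, R(i-2) = R(i) - 2 R(i-1).
R(2) = -30 - 2·(-13) = -4
R(1) = -13 - 2·(-4) = -5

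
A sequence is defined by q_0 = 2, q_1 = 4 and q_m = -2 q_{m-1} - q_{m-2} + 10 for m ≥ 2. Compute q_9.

q_2 = -2·4 - 2 + 10 = 0
q_3 = -2·0 - 4 + 10 = 6
q_4 = -2·6 - 0 + 10 = -2
q_5 = -2·(-2) - 6 + 10 = 8
q_6 = -2·8 - (-2) + 10 = -4
q_7 = -2·(-4) - 8 + 10 = 10
q_8 = -2·10 - (-4) + 10 = -6
q_9 = -2·(-6) - 10 + 10 = 12

12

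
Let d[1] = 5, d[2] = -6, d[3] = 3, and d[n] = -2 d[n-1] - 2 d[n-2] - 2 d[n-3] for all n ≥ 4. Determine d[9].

d[4] = -2(3) - 2(-6) - 2(5) = -4
d[5] = -2(-4) - 2(3) - 2(-6) = 14
d[6] = -2(14) - 2(-4) - 2(3) = -26
d[7] = -2(-26) - 2(14) - 2(-4) = 32
d[8] = -2(32) - 2(-26) - 2(14) = -40
d[9] = -2(-40) - 2(32) - 2(-26) = 68

68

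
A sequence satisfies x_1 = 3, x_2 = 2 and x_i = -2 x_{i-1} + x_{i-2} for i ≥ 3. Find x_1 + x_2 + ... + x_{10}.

x_3 = -2·2 + 3 = -1
x_4 = -2·(-1) + 2 = 4
x_5 = -2·4 + (-1) = -9
x_6 = -2·(-9) + 4 = 22
x_7 = -2·22 + (-9) = -53
x_8 = -2·(-53) + 22 = 128
x_9 = -2·128 + (-53) = -309
x_{10} = -2·(-309) + 128 = 746
Sum = 3 + 2 + (-1) + 4 + (-9) + 22 + (-53) + 128 + (-309) + 746 = 533

533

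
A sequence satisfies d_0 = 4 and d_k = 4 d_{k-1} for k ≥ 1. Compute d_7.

65536

d_1 = 4(4) = 16
d_2 = 4(16) = 64
d_3 = 4(64) = 256
d_4 = 4(256) = 1024
d_5 = 4(1024) = 4096
d_6 = 4(4096) = 16384
d_7 = 4(16384) = 65536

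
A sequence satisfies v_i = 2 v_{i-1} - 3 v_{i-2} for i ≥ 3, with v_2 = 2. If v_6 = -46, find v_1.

-2

Let v_1 = z.
v_3 = 4 - 3z
v_4 = 2 - 6z
v_5 = -8 - 3z
v_6 = -22 + 12z
So -22 + 12z = -46, giving z = -2.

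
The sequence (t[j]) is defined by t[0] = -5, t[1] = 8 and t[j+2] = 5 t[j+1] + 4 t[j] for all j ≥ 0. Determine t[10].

25468580

t[2] = 5·8 + 4·(-5) = 20
t[3] = 5·20 + 4·8 = 132
t[4] = 5·132 + 4·20 = 740
t[5] = 5·740 + 4·132 = 4228
t[6] = 5·4228 + 4·740 = 24100
t[7] = 5·24100 + 4·4228 = 137412
t[8] = 5·137412 + 4·24100 = 783460
t[9] = 5·783460 + 4·137412 = 4466948
t[10] = 5·4466948 + 4·783460 = 25468580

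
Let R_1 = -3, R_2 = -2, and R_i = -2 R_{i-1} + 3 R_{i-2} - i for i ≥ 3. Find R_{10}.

8286

R_3 = -2·(-2) + 3·(-3) - 3 = -8
R_4 = -2·(-8) + 3·(-2) - 4 = 6
R_5 = -2·6 + 3·(-8) - 5 = -41
R_6 = -2·(-41) + 3·6 - 6 = 94
R_7 = -2·94 + 3·(-41) - 7 = -318
R_8 = -2·(-318) + 3·94 - 8 = 910
R_9 = -2·910 + 3·(-318) - 9 = -2783
R_{10} = -2·(-2783) + 3·910 - 10 = 8286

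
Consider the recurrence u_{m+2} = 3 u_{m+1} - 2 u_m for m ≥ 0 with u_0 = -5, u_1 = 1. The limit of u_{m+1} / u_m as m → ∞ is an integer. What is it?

2

The characteristic equation is r^2 - 3r + 2 = 0, which factors as (r - 2)(r - 1) = 0.
So the roots are 2 and 1. Since |2| > |1| and the coefficient of 2^m is non-zero, the ratio tends to 2.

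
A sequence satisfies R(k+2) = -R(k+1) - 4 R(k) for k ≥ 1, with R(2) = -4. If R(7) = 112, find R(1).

1

Let R(1) = v.
R(3) = 4 - 4v
R(4) = 12 + 4v
R(5) = -28 + 12v
R(6) = -20 - 28v
R(7) = 132 - 20v
So 132 - 20v = 112, giving v = 1.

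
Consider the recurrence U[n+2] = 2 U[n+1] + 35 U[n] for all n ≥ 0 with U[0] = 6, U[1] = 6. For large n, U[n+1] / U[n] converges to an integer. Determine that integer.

7

The characteristic equation is r^2 - 2r - 35 = 0, which factors as (r - 7)(r + 5) = 0.
So the roots are 7 and -5. Since |7| > |-5| and the coefficient of 7^n is non-zero, the ratio tends to 7.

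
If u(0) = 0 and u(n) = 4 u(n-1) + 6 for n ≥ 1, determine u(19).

The fixed point is 6/(1 - 4) = -2, so u(n) + 2 = 4(u(n-1) + 2).
Hence u(n) = 2·4^n - 2.
u(19) = 2·4^{19} - 2 = 2·274877906944 - 2 = 549755813886.

549755813886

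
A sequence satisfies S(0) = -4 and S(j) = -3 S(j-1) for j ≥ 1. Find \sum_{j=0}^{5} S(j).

S(1) = -3(-4) = 12
S(2) = -3(12) = -36
S(3) = -3(-36) = 108
S(4) = -3(108) = -324
S(5) = -3(-324) = 972
Sum = (-4) + 12 + (-36) + 108 + (-324) + 972 = 728

728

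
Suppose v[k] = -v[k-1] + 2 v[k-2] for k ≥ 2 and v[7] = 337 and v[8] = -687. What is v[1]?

Rearranging, v[k-2] = (v[k] + v[k-1]) / 2.
v[6] = (-687 + 337) / 2 = -350/2 = -175
v[5] = (337 + (-175)) / 2 = 162/2 = 81
v[4] = (-175 + 81) / 2 = -94/2 = -47
v[3] = (81 + (-47)) / 2 = 34/2 = 17
v[2] = (-47 + 17) / 2 = -30/2 = -15
v[1] = (17 + (-15)) / 2 = 2/2 = 1

1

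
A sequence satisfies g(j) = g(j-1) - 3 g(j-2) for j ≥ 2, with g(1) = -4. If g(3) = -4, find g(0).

4

Let g(0) = x.
g(2) = -4 - 3x
g(3) = 8 - 3x
So 8 - 3x = -4, giving x = 4.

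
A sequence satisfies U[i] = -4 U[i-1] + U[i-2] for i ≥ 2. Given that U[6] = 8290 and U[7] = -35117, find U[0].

Rearranging, U[i-2] = U[i] + 4 U[i-1].
U[5] = -35117 + 4(8290) = -1957
U[4] = 8290 + 4(-1957) = 462
U[3] = -1957 + 4(462) = -109
U[2] = 462 + 4(-109) = 26
U[1] = -109 + 4(26) = -5
U[0] = 26 + 4(-5) = 6

6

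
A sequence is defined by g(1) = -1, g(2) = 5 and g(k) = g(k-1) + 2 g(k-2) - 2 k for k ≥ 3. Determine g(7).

g(3) = 5 + 2·(-1) - 6 = -3
g(4) = (-3) + 2·5 - 8 = -1
g(5) = (-1) + 2·(-3) - 10 = -17
g(6) = (-17) + 2·(-1) - 12 = -31
g(7) = (-31) + 2·(-17) - 14 = -79

-79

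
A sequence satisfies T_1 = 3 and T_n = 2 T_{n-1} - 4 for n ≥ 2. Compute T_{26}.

The fixed point is -4/(1 - 2) = 4, so T_n - 4 = 2(T_{n-1} - 4).
Hence T_n = -1·2^{n-1} + 4.
T_{26} = -1·2^{25} + 4 = -1·33554432 + 4 = -33554428.

-33554428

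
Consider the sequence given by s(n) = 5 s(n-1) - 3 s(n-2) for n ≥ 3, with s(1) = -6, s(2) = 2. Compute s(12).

s(3) = 5·2 - 3·(-6) = 28
s(4) = 5·28 - 3·2 = 134
s(5) = 5·134 - 3·28 = 586
s(6) = 5·586 - 3·134 = 2528
s(7) = 5·2528 - 3·586 = 10882
s(8) = 5·10882 - 3·2528 = 46826
s(9) = 5·46826 - 3·10882 = 201484
s(10) = 5·201484 - 3·46826 = 866942
s(11) = 5·866942 - 3·201484 = 3730258
s(12) = 5·3730258 - 3·866942 = 16050464

16050464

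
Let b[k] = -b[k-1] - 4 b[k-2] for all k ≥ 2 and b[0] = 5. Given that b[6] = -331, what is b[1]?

7

Let b[1] = z.
b[2] = -20 - z
b[3] = 20 - 3z
b[4] = 60 + 7z
b[5] = -140 + 5z
b[6] = -100 - 33z
So -100 - 33z = -331, giving z = 7.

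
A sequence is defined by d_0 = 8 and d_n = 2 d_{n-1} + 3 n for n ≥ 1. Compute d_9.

7135

d_1 = 2(8) + 3 = 19
d_2 = 2(19) + 6 = 44
d_3 = 2(44) + 9 = 97
d_4 = 2(97) + 12 = 206
d_5 = 2(206) + 15 = 427
d_6 = 2(427) + 18 = 872
d_7 = 2(872) + 21 = 1765
d_8 = 2(1765) + 24 = 3554
d_9 = 2(3554) + 27 = 7135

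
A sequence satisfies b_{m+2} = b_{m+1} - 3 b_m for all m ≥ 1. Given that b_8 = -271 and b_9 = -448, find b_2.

Rearranging, b_{m-2} = (b_m - b_{m-1}) / -3.
b_7 = (-448 - (-271)) / -3 = -177/-3 = 59
b_6 = (-271 - 59) / -3 = -330/-3 = 110
b_5 = (59 - 110) / -3 = -51/-3 = 17
b_4 = (110 - 17) / -3 = 93/-3 = -31
b_3 = (17 - (-31)) / -3 = 48/-3 = -16
b_2 = (-31 - (-16)) / -3 = -15/-3 = 5

5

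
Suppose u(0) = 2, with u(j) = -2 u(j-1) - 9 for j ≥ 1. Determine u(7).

-643

u(1) = -2(2) - 9 = -13
u(2) = -2(-13) - 9 = 17
u(3) = -2(17) - 9 = -43
u(4) = -2(-43) - 9 = 77
u(5) = -2(77) - 9 = -163
u(6) = -2(-163) - 9 = 317
u(7) = -2(317) - 9 = -643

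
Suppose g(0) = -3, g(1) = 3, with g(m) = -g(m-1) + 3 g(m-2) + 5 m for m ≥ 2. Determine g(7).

501

g(2) = -3 + 3·(-3) + 10 = -2
g(3) = -(-2) + 3·3 + 15 = 26
g(4) = -26 + 3·(-2) + 20 = -12
g(5) = -(-12) + 3·26 + 25 = 115
g(6) = -115 + 3·(-12) + 30 = -121
g(7) = -(-121) + 3·115 + 35 = 501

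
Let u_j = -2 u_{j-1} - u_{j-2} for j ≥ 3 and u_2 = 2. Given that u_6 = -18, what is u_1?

Let u_1 = x.
u_3 = -4 - x
u_4 = 6 + 2x
u_5 = -8 - 3x
u_6 = 10 + 4x
So 10 + 4x = -18, giving x = -7.

-7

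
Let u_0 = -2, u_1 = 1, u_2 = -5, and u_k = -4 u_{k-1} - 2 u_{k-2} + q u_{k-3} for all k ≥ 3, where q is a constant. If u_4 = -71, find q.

-1

u_3 = 18 - 2q
u_4 = -62 + 9q
So -62 + 9q = -71, giving q = -1.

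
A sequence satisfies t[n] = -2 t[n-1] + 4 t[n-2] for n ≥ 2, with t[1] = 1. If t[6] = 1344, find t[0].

5

Let t[0] = x.
t[2] = -2 + 4x
t[3] = 8 - 8x
t[4] = -24 + 32x
t[5] = 80 - 96x
t[6] = -256 + 320x
So -256 + 320x = 1344, giving x = 5.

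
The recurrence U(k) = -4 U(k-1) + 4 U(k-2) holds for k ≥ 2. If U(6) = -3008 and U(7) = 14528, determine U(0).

2

Rearranging, U(k-2) = (U(k) + 4 U(k-1)) / 4.
U(5) = (14528 + 4(-3008)) / 4 = 2496/4 = 624
U(4) = (-3008 + 4(624)) / 4 = -512/4 = -128
U(3) = (624 + 4(-128)) / 4 = 112/4 = 28
U(2) = (-128 + 4(28)) / 4 = -16/4 = -4
U(1) = (28 + 4(-4)) / 4 = 12/4 = 3
U(0) = (-4 + 4(3)) / 4 = 8/4 = 2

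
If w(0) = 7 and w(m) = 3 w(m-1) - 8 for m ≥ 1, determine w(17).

387420493

The fixed point is -8/(1 - 3) = 4, so w(m) - 4 = 3(w(m-1) - 4).
Hence w(m) = 3·3^m + 4.
w(17) = 3·3^{17} + 4 = 3·129140163 + 4 = 387420493.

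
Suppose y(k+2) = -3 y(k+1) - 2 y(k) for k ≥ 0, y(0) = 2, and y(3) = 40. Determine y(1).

4

Let y(1) = v.
y(2) = -4 - 3v
y(3) = 12 + 7v
So 12 + 7v = 40, giving v = 4.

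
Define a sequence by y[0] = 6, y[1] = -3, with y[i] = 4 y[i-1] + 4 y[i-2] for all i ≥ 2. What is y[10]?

2399232

y[2] = 4(-3) + 4(6) = 12
y[3] = 4(12) + 4(-3) = 36
y[4] = 4(36) + 4(12) = 192
y[5] = 4(192) + 4(36) = 912
y[6] = 4(912) + 4(192) = 4416
y[7] = 4(4416) + 4(912) = 21312
y[8] = 4(21312) + 4(4416) = 102912
y[9] = 4(102912) + 4(21312) = 496896
y[10] = 4(496896) + 4(102912) = 2399232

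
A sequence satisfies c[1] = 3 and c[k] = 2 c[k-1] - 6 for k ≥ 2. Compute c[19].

-786426

The fixed point is -6/(1 - 2) = 6, so c[k] - 6 = 2(c[k-1] - 6).
Hence c[k] = -3·2^{k-1} + 6.
c[19] = -3·2^{18} + 6 = -3·262144 + 6 = -786426.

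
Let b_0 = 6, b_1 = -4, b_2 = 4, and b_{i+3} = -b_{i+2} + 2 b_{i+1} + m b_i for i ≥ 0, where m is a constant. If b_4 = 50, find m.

b_3 = -12 + 6m
b_4 = 20 - 10m
So 20 - 10m = 50, giving m = -3.

-3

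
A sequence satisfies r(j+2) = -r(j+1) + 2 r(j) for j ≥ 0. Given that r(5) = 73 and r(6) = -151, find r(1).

Rearranging, r(j-2) = (r(j) + r(j-1)) / 2.
r(4) = (-151 + 73) / 2 = -78/2 = -39
r(3) = (73 + (-39)) / 2 = 34/2 = 17
r(2) = (-39 + 17) / 2 = -22/2 = -11
r(1) = (17 + (-11)) / 2 = 6/2 = 3

3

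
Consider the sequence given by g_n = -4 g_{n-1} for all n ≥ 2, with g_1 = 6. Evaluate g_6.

-6144

g_2 = -4·6 = -24
g_3 = -4·(-24) = 96
g_4 = -4·96 = -384
g_5 = -4·(-384) = 1536
g_6 = -4·1536 = -6144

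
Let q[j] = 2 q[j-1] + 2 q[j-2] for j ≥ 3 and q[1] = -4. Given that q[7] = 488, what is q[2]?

Let q[2] = x.
q[3] = -8 + 2x
q[4] = -16 + 6x
q[5] = -48 + 16x
q[6] = -128 + 44x
q[7] = -352 + 120x
So -352 + 120x = 488, giving x = 7.

7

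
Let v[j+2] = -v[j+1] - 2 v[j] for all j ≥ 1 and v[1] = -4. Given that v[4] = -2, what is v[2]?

-6

Let v[2] = z.
v[3] = 8 - z
v[4] = -8 - z
So -8 - z = -2, giving z = -6.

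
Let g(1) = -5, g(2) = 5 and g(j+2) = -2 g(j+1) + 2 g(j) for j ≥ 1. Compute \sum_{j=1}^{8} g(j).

2070

g(3) = -2·5 + 2·(-5) = -20
g(4) = -2·(-20) + 2·5 = 50
g(5) = -2·50 + 2·(-20) = -140
g(6) = -2·(-140) + 2·50 = 380
g(7) = -2·380 + 2·(-140) = -1040
g(8) = -2·(-1040) + 2·380 = 2840
Sum = (-5) + 5 + (-20) + 50 + (-140) + 380 + (-1040) + 2840 = 2070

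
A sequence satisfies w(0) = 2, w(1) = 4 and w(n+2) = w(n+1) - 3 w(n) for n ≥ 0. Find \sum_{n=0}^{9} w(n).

w(2) = 4 - 3*2 = -2
w(3) = (-2) - 3*4 = -14
w(4) = (-14) - 3*(-2) = -8
w(5) = (-8) - 3*(-14) = 34
w(6) = 34 - 3*(-8) = 58
w(7) = 58 - 3*34 = -44
w(8) = (-44) - 3*58 = -218
w(9) = (-218) - 3*(-44) = -86
Sum = 2 + 4 + (-2) + (-14) + (-8) + 34 + 58 + (-44) + (-218) + (-86) = -274

-274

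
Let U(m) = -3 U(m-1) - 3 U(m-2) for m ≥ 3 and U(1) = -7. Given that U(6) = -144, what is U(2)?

5

Let U(2) = z.
U(3) = 21 - 3z
U(4) = -63 + 6z
U(5) = 126 - 9z
U(6) = -189 + 9z
So -189 + 9z = -144, giving z = 5.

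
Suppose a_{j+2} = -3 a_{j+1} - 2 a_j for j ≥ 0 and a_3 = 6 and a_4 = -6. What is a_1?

Rearranging, a_{j-2} = (a_j + 3 a_{j-1}) / -2.
a_2 = (-6 + 3*6) / -2 = 12/-2 = -6
a_1 = (6 + 3*(-6)) / -2 = -12/-2 = 6

6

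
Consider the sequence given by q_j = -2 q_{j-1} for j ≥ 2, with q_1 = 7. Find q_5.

112

q_2 = -2*7 = -14
q_3 = -2*(-14) = 28
q_4 = -2*28 = -56
q_5 = -2*(-56) = 112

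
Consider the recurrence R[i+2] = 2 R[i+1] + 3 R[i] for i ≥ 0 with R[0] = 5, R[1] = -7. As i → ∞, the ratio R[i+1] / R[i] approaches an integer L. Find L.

The characteristic equation is r^2 - 2r - 3 = 0, which factors as (r - 3)(r + 1) = 0.
So the roots are 3 and -1. Since |3| > |-1| and the coefficient of 3^i is non-zero, the ratio tends to 3.

3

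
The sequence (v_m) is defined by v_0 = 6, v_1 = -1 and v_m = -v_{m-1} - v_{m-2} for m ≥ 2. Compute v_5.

-5

v_2 = -(-1) - 6 = -5
v_3 = -(-5) - (-1) = 6
v_4 = -6 - (-5) = -1
v_5 = -(-1) - 6 = -5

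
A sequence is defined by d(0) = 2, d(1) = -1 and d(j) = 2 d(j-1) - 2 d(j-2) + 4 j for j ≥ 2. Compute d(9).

-164

d(2) = 2(-1) - 2(2) + 8 = 2
d(3) = 2(2) - 2(-1) + 12 = 18
d(4) = 2(18) - 2(2) + 16 = 48
d(5) = 2(48) - 2(18) + 20 = 80
d(6) = 2(80) - 2(48) + 24 = 88
d(7) = 2(88) - 2(80) + 28 = 44
d(8) = 2(44) - 2(88) + 32 = -56
d(9) = 2(-56) - 2(44) + 36 = -164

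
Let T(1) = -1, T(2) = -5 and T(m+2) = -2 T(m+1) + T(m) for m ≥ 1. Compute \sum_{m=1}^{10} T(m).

-3198

T(3) = -2*(-5) + (-1) = 9
T(4) = -2*9 + (-5) = -23
T(5) = -2*(-23) + 9 = 55
T(6) = -2*55 + (-23) = -133
T(7) = -2*(-133) + 55 = 321
T(8) = -2*321 + (-133) = -775
T(9) = -2*(-775) + 321 = 1871
T(10) = -2*1871 + (-775) = -4517
Sum = (-1) + (-5) + 9 + (-23) + 55 + (-133) + 321 + (-775) + 1871 + (-4517) = -3198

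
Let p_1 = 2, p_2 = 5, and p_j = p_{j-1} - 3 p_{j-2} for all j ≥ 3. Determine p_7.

74

p_3 = 5 - 3(2) = -1
p_4 = (-1) - 3(5) = -16
p_5 = (-16) - 3(-1) = -13
p_6 = (-13) - 3(-16) = 35
p_7 = 35 - 3(-13) = 74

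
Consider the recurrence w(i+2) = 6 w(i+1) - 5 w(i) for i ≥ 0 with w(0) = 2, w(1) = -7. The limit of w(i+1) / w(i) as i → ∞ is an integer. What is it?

The characteristic equation is r^2 - 6r + 5 = 0, which factors as (r - 5)(r - 1) = 0.
So the roots are 5 and 1. Since |5| > |1| and the coefficient of 5^i is non-zero, the ratio tends to 5.

5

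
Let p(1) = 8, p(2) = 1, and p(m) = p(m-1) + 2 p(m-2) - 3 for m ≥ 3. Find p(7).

p(3) = 1 + 2(8) - 3 = 14
p(4) = 14 + 2(1) - 3 = 13
p(5) = 13 + 2(14) - 3 = 38
p(6) = 38 + 2(13) - 3 = 61
p(7) = 61 + 2(38) - 3 = 134

134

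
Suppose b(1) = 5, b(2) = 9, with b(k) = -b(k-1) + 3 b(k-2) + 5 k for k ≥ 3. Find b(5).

62

b(3) = -9 + 3*5 + 15 = 21
b(4) = -21 + 3*9 + 20 = 26
b(5) = -26 + 3*21 + 25 = 62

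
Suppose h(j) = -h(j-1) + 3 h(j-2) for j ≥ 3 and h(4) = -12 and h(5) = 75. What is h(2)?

Rearranging, h(j-2) = (h(j) + h(j-1)) / 3.
h(3) = (75 + (-12)) / 3 = 63/3 = 21
h(2) = (-12 + 21) / 3 = 9/3 = 3

3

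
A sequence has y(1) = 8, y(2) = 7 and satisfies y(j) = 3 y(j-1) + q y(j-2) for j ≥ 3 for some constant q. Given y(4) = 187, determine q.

4

y(3) = 21 + 8q
y(4) = 63 + 31q
So 63 + 31q = 187, giving q = 4.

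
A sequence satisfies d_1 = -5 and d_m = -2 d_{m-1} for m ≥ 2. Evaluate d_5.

d_2 = -2·(-5) = 10
d_3 = -2·10 = -20
d_4 = -2·(-20) = 40
d_5 = -2·40 = -80

-80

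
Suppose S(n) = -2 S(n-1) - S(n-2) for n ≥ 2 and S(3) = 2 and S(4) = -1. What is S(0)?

Rearranging, S(n-2) = -(S(n) + 2 S(n-1)).
S(2) = -(-1 + 2(2)) = -3
S(1) = -(2 + 2(-3)) = 4
S(0) = -(-3 + 2(4)) = -5

-5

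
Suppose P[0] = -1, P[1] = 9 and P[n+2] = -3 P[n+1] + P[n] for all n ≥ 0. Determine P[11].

1316166

P[2] = -3(9) + (-1) = -28
P[3] = -3(-28) + 9 = 93
P[4] = -3(93) + (-28) = -307
P[5] = -3(-307) + 93 = 1014
P[6] = -3(1014) + (-307) = -3349
P[7] = -3(-3349) + 1014 = 11061
P[8] = -3(11061) + (-3349) = -36532
P[9] = -3(-36532) + 11061 = 120657
P[10] = -3(120657) + (-36532) = -398503
P[11] = -3(-398503) + 120657 = 1316166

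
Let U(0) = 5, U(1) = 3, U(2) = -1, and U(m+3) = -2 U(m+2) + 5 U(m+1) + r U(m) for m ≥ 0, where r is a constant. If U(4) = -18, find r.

U(3) = 17 + 5r
U(4) = -39 - 7r
So -39 - 7r = -18, giving r = -3.

-3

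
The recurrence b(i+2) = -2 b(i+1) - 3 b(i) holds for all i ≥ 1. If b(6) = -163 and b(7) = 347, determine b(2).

5

Rearranging, b(i-2) = (b(i) + 2 b(i-1)) / -3.
b(5) = (347 + 2·(-163)) / -3 = 21/-3 = -7
b(4) = (-163 + 2·(-7)) / -3 = -177/-3 = 59
b(3) = (-7 + 2·59) / -3 = 111/-3 = -37
b(2) = (59 + 2·(-37)) / -3 = -15/-3 = 5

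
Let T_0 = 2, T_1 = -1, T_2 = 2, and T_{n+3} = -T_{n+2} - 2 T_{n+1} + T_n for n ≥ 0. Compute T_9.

T_3 = -2 - 2·(-1) + 2 = 2
T_4 = -2 - 2·2 + (-1) = -7
T_5 = -(-7) - 2·2 + 2 = 5
T_6 = -5 - 2·(-7) + 2 = 11
T_7 = -11 - 2·5 + (-7) = -28
T_8 = -(-28) - 2·11 + 5 = 11
T_9 = -11 - 2·(-28) + 11 = 56

56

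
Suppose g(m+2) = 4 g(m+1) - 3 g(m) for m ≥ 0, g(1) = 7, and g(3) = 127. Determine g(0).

Let g(0) = w.
g(2) = 28 - 3w
g(3) = 91 - 12w
So 91 - 12w = 127, giving w = -3.

-3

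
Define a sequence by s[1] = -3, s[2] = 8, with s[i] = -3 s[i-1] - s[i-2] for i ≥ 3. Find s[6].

s[3] = -3*8 - (-3) = -21
s[4] = -3*(-21) - 8 = 55
s[5] = -3*55 - (-21) = -144
s[6] = -3*(-144) - 55 = 377

377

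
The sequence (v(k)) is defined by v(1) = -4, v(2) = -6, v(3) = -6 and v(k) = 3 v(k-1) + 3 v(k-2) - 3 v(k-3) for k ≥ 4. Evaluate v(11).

v(4) = 3(-6) + 3(-6) - 3(-4) = -24
v(5) = 3(-24) + 3(-6) - 3(-6) = -72
v(6) = 3(-72) + 3(-24) - 3(-6) = -270
v(7) = 3(-270) + 3(-72) - 3(-24) = -954
v(8) = 3(-954) + 3(-270) - 3(-72) = -3456
v(9) = 3(-3456) + 3(-954) - 3(-270) = -12420
v(10) = 3(-12420) + 3(-3456) - 3(-954) = -44766
v(11) = 3(-44766) + 3(-12420) - 3(-3456) = -161190

-161190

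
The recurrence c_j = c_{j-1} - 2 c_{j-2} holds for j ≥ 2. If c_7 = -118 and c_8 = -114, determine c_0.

Rearranging, c_{j-2} = (c_j - c_{j-1}) / -2.
c_6 = (-114 - (-118)) / -2 = 4/-2 = -2
c_5 = (-118 - (-2)) / -2 = -116/-2 = 58
c_4 = (-2 - 58) / -2 = -60/-2 = 30
c_3 = (58 - 30) / -2 = 28/-2 = -14
c_2 = (30 - (-14)) / -2 = 44/-2 = -22
c_1 = (-14 - (-22)) / -2 = 8/-2 = -4
c_0 = (-22 - (-4)) / -2 = -18/-2 = 9

9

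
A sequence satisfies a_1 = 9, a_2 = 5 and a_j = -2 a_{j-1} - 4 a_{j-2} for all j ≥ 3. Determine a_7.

a_3 = -2(5) - 4(9) = -46
a_4 = -2(-46) - 4(5) = 72
a_5 = -2(72) - 4(-46) = 40
a_6 = -2(40) - 4(72) = -368
a_7 = -2(-368) - 4(40) = 576

576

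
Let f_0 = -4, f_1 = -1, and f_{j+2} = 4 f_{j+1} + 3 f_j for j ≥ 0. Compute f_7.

-31627

f_2 = 4(-1) + 3(-4) = -16
f_3 = 4(-16) + 3(-1) = -67
f_4 = 4(-67) + 3(-16) = -316
f_5 = 4(-316) + 3(-67) = -1465
f_6 = 4(-1465) + 3(-316) = -6808
f_7 = 4(-6808) + 3(-1465) = -31627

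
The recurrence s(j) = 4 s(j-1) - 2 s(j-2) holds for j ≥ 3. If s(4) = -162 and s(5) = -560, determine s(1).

8

Rearranging, s(j-2) = (s(j) - 4 s(j-1)) / -2.
s(3) = (-560 - 4(-162)) / -2 = 88/-2 = -44
s(2) = (-162 - 4(-44)) / -2 = 14/-2 = -7
s(1) = (-44 - 4(-7)) / -2 = -16/-2 = 8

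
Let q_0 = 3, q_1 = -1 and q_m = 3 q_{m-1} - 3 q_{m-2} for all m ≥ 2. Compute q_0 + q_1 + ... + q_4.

q_2 = 3*(-1) - 3*3 = -12
q_3 = 3*(-12) - 3*(-1) = -33
q_4 = 3*(-33) - 3*(-12) = -63
Sum = 3 + (-1) + (-12) + (-33) + (-63) = -106

-106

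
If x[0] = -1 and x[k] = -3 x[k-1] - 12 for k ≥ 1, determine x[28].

45753584909919

The fixed point is -12/(1 + 3) = -3, so x[k] + 3 = -3(x[k-1] + 3).
Hence x[k] = 2·(-3)^k - 3.
x[28] = 2·(-3)^{28} - 3 = 2·22876792454961 - 3 = 45753584909919.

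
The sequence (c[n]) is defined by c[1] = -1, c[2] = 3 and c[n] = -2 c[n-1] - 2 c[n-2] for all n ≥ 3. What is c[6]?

c[3] = -2*3 - 2*(-1) = -4
c[4] = -2*(-4) - 2*3 = 2
c[5] = -2*2 - 2*(-4) = 4
c[6] = -2*4 - 2*2 = -12

-12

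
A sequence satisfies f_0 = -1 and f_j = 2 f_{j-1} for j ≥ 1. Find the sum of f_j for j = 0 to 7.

f_1 = 2(-1) = -2
f_2 = 2(-2) = -4
f_3 = 2(-4) = -8
f_4 = 2(-8) = -16
f_5 = 2(-16) = -32
f_6 = 2(-32) = -64
f_7 = 2(-64) = -128
Sum = (-1) + (-2) + (-4) + (-8) + (-16) + (-32) + (-64) + (-128) = -255

-255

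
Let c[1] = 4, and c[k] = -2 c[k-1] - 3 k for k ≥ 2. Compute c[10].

c[2] = -2*4 - 6 = -14
c[3] = -2*(-14) - 9 = 19
c[4] = -2*19 - 12 = -50
c[5] = -2*(-50) - 15 = 85
c[6] = -2*85 - 18 = -188
c[7] = -2*(-188) - 21 = 355
c[8] = -2*355 - 24 = -734
c[9] = -2*(-734) - 27 = 1441
c[10] = -2*1441 - 30 = -2912

-2912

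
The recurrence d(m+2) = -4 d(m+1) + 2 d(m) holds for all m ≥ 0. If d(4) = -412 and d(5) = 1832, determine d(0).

Rearranging, d(m-2) = (d(m) + 4 d(m-1)) / 2.
d(3) = (1832 + 4*(-412)) / 2 = 184/2 = 92
d(2) = (-412 + 4*92) / 2 = -44/2 = -22
d(1) = (92 + 4*(-22)) / 2 = 4/2 = 2
d(0) = (-22 + 4*2) / 2 = -14/2 = -7

-7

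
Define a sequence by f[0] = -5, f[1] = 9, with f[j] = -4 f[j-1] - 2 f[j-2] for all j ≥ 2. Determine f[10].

f[2] = -4(9) - 2(-5) = -26
f[3] = -4(-26) - 2(9) = 86
f[4] = -4(86) - 2(-26) = -292
f[5] = -4(-292) - 2(86) = 996
f[6] = -4(996) - 2(-292) = -3400
f[7] = -4(-3400) - 2(996) = 11608
f[8] = -4(11608) - 2(-3400) = -39632
f[9] = -4(-39632) - 2(11608) = 135312
f[10] = -4(135312) - 2(-39632) = -461984

-461984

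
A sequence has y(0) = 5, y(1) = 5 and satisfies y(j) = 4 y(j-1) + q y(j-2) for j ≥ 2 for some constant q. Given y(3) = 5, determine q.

-3

y(2) = 20 + 5q
y(3) = 80 + 25q
So 80 + 25q = 5, giving q = -3.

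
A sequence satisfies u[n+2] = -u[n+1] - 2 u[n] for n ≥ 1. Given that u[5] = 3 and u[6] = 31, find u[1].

-6

Rearranging, u[n-2] = (u[n] + u[n-1]) / -2.
u[4] = (31 + 3) / -2 = 34/-2 = -17
u[3] = (3 + (-17)) / -2 = -14/-2 = 7
u[2] = (-17 + 7) / -2 = -10/-2 = 5
u[1] = (7 + 5) / -2 = 12/-2 = -6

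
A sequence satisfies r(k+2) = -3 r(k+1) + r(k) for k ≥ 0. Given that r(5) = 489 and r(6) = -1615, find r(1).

Rearranging, r(k-2) = r(k) + 3 r(k-1).
r(4) = -1615 + 3(489) = -148
r(3) = 489 + 3(-148) = 45
r(2) = -148 + 3(45) = -13
r(1) = 45 + 3(-13) = 6

6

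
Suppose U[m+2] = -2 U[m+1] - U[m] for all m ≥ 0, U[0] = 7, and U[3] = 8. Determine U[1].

-2

Let U[1] = w.
U[2] = -7 - 2w
U[3] = 14 + 3w
So 14 + 3w = 8, giving w = -2.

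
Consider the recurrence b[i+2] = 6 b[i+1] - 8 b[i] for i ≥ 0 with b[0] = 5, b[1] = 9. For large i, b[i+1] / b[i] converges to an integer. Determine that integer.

4

The characteristic equation is r^2 - 6r + 8 = 0, which factors as (r - 4)(r - 2) = 0.
So the roots are 4 and 2. Since |4| > |2| and the coefficient of 4^i is non-zero, the ratio tends to 4.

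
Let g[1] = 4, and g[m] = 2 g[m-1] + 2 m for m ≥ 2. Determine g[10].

5096

g[2] = 2·4 + 4 = 12
g[3] = 2·12 + 6 = 30
g[4] = 2·30 + 8 = 68
g[5] = 2·68 + 10 = 146
g[6] = 2·146 + 12 = 304
g[7] = 2·304 + 14 = 622
g[8] = 2·622 + 16 = 1260
g[9] = 2·1260 + 18 = 2538
g[10] = 2·2538 + 20 = 5096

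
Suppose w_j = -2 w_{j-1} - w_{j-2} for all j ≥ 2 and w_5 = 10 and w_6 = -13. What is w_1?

Rearranging, w_{j-2} = -(w_j + 2 w_{j-1}).
w_4 = -(-13 + 2*10) = -7
w_3 = -(10 + 2*(-7)) = 4
w_2 = -(-7 + 2*4) = -1
w_1 = -(4 + 2*(-1)) = -2

-2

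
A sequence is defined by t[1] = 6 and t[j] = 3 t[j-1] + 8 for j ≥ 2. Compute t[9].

65606

t[2] = 3*6 + 8 = 26
t[3] = 3*26 + 8 = 86
t[4] = 3*86 + 8 = 266
t[5] = 3*266 + 8 = 806
t[6] = 3*806 + 8 = 2426
t[7] = 3*2426 + 8 = 7286
t[8] = 3*7286 + 8 = 21866
t[9] = 3*21866 + 8 = 65606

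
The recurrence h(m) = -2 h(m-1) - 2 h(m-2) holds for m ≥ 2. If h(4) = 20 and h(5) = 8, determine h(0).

Rearranging, h(m-2) = (h(m) + 2 h(m-1)) / -2.
h(3) = (8 + 2(20)) / -2 = 48/-2 = -24
h(2) = (20 + 2(-24)) / -2 = -28/-2 = 14
h(1) = (-24 + 2(14)) / -2 = 4/-2 = -2
h(0) = (14 + 2(-2)) / -2 = 10/-2 = -5

-5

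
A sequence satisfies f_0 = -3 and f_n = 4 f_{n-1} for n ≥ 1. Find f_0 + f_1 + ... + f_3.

-255

f_1 = 4·(-3) = -12
f_2 = 4·(-12) = -48
f_3 = 4·(-48) = -192
Sum = (-3) + (-12) + (-48) + (-192) = -255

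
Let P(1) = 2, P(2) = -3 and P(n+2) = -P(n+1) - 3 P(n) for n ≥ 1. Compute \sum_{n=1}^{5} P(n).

P(3) = -(-3) - 3*2 = -3
P(4) = -(-3) - 3*(-3) = 12
P(5) = -12 - 3*(-3) = -3
Sum = 2 + (-3) + (-3) + 12 + (-3) = 5

5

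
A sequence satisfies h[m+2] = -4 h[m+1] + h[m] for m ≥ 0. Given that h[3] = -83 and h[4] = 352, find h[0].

Rearranging, h[m-2] = h[m] + 4 h[m-1].
h[2] = 352 + 4·(-83) = 20
h[1] = -83 + 4·20 = -3
h[0] = 20 + 4·(-3) = 8

8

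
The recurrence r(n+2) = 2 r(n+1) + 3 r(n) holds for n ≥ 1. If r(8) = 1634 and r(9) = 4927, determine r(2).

-4

Rearranging, r(n-2) = (r(n) - 2 r(n-1)) / 3.
r(7) = (4927 - 2(1634)) / 3 = 1659/3 = 553
r(6) = (1634 - 2(553)) / 3 = 528/3 = 176
r(5) = (553 - 2(176)) / 3 = 201/3 = 67
r(4) = (176 - 2(67)) / 3 = 42/3 = 14
r(3) = (67 - 2(14)) / 3 = 39/3 = 13
r(2) = (14 - 2(13)) / 3 = -12/3 = -4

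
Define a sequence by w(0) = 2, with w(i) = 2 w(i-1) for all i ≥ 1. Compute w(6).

w(1) = 2·2 = 4
w(2) = 2·4 = 8
w(3) = 2·8 = 16
w(4) = 2·16 = 32
w(5) = 2·32 = 64
w(6) = 2·64 = 128

128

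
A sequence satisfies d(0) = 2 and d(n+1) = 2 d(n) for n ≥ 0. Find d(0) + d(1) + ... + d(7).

510

d(1) = 2(2) = 4
d(2) = 2(4) = 8
d(3) = 2(8) = 16
d(4) = 2(16) = 32
d(5) = 2(32) = 64
d(6) = 2(64) = 128
d(7) = 2(128) = 256
Sum = 2 + 4 + 8 + 16 + 32 + 64 + 128 + 256 = 510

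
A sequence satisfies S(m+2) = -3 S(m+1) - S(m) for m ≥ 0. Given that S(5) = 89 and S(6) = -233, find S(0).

Rearranging, S(m-2) = -(S(m) + 3 S(m-1)).
S(4) = -(-233 + 3(89)) = -34
S(3) = -(89 + 3(-34)) = 13
S(2) = -(-34 + 3(13)) = -5
S(1) = -(13 + 3(-5)) = 2
S(0) = -(-5 + 3(2)) = -1

-1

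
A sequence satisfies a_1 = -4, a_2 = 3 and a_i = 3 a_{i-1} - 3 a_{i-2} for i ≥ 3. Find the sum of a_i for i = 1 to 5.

a_3 = 3·3 - 3·(-4) = 21
a_4 = 3·21 - 3·3 = 54
a_5 = 3·54 - 3·21 = 99
Sum = (-4) + 3 + 21 + 54 + 99 = 173

173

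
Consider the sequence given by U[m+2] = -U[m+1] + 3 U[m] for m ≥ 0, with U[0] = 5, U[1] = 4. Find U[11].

U[2] = -4 + 3·5 = 11
U[3] = -11 + 3·4 = 1
U[4] = -1 + 3·11 = 32
U[5] = -32 + 3·1 = -29
U[6] = -(-29) + 3·32 = 125
U[7] = -125 + 3·(-29) = -212
U[8] = -(-212) + 3·125 = 587
U[9] = -587 + 3·(-212) = -1223
U[10] = -(-1223) + 3·587 = 2984
U[11] = -2984 + 3·(-1223) = -6653

-6653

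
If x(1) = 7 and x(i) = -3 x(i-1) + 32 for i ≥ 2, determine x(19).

-387420481

The fixed point is 32/(1 + 3) = 8, so x(i) - 8 = -3(x(i-1) - 8).
Hence x(i) = -1·(-3)^{i-1} + 8.
x(19) = -1·(-3)^{18} + 8 = -1·387420489 + 8 = -387420481.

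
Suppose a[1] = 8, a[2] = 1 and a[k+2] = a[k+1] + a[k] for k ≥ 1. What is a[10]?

a[3] = 1 + 8 = 9
a[4] = 9 + 1 = 10
a[5] = 10 + 9 = 19
a[6] = 19 + 10 = 29
a[7] = 29 + 19 = 48
a[8] = 48 + 29 = 77
a[9] = 77 + 48 = 125
a[10] = 125 + 77 = 202

202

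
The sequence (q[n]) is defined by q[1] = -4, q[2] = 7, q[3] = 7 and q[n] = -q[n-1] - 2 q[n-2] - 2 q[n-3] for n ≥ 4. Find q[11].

117

q[4] = -7 - 2(7) - 2(-4) = -13
q[5] = -(-13) - 2(7) - 2(7) = -15
q[6] = -(-15) - 2(-13) - 2(7) = 27
q[7] = -27 - 2(-15) - 2(-13) = 29
q[8] = -29 - 2(27) - 2(-15) = -53
q[9] = -(-53) - 2(29) - 2(27) = -59
q[10] = -(-59) - 2(-53) - 2(29) = 107
q[11] = -107 - 2(-59) - 2(-53) = 117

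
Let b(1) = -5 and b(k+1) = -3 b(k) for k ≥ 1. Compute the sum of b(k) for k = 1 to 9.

b(2) = -3(-5) = 15
b(3) = -3(15) = -45
b(4) = -3(-45) = 135
b(5) = -3(135) = -405
b(6) = -3(-405) = 1215
b(7) = -3(1215) = -3645
b(8) = -3(-3645) = 10935
b(9) = -3(10935) = -32805
Sum = (-5) + 15 + (-45) + 135 + (-405) + 1215 + (-3645) + 10935 + (-32805) = -24605

-24605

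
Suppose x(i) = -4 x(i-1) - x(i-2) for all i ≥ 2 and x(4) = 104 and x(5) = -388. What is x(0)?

Rearranging, x(i-2) = -(x(i) + 4 x(i-1)).
x(3) = -(-388 + 4*104) = -28
x(2) = -(104 + 4*(-28)) = 8
x(1) = -(-28 + 4*8) = -4
x(0) = -(8 + 4*(-4)) = 8

8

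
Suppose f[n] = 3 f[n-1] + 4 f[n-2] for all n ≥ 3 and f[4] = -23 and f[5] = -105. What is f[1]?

Rearranging, f[n-2] = (f[n] - 3 f[n-1]) / 4.
f[3] = (-105 - 3(-23)) / 4 = -36/4 = -9
f[2] = (-23 - 3(-9)) / 4 = 4/4 = 1
f[1] = (-9 - 3(1)) / 4 = -12/4 = -3

-3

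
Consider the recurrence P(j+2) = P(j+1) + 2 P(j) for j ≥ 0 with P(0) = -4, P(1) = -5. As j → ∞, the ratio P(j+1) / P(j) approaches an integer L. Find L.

The characteristic equation is r^2 - r - 2 = 0, which factors as (r - 2)(r + 1) = 0.
So the roots are 2 and -1. Since |2| > |-1| and the coefficient of 2^j is non-zero, the ratio tends to 2.

2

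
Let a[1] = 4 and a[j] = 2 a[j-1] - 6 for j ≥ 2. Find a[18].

The fixed point is -6/(1 - 2) = 6, so a[j] - 6 = 2(a[j-1] - 6).
Hence a[j] = -2·2^{j-1} + 6.
a[18] = -2·2^{17} + 6 = -2·131072 + 6 = -262138.

-262138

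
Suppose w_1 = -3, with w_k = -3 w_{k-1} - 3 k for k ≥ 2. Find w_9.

w_2 = -3·(-3) - 6 = 3
w_3 = -3·3 - 9 = -18
w_4 = -3·(-18) - 12 = 42
w_5 = -3·42 - 15 = -141
w_6 = -3·(-141) - 18 = 405
w_7 = -3·405 - 21 = -1236
w_8 = -3·(-1236) - 24 = 3684
w_9 = -3·3684 - 27 = -11079

-11079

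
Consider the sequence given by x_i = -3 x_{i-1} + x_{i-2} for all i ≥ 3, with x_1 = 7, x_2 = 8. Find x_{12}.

x_3 = -3(8) + 7 = -17
x_4 = -3(-17) + 8 = 59
x_5 = -3(59) + (-17) = -194
x_6 = -3(-194) + 59 = 641
x_7 = -3(641) + (-194) = -2117
x_8 = -3(-2117) + 641 = 6992
x_9 = -3(6992) + (-2117) = -23093
x_{10} = -3(-23093) + 6992 = 76271
x_{11} = -3(76271) + (-23093) = -251906
x_{12} = -3(-251906) + 76271 = 831989

831989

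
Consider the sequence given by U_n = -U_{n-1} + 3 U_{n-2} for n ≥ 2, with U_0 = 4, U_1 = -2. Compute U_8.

U_2 = -(-2) + 3(4) = 14
U_3 = -14 + 3(-2) = -20
U_4 = -(-20) + 3(14) = 62
U_5 = -62 + 3(-20) = -122
U_6 = -(-122) + 3(62) = 308
U_7 = -308 + 3(-122) = -674
U_8 = -(-674) + 3(308) = 1598

1598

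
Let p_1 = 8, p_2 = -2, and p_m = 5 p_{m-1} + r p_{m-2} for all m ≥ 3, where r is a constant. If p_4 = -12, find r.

1

p_3 = -10 + 8r
p_4 = -50 + 38r
So -50 + 38r = -12, giving r = 1.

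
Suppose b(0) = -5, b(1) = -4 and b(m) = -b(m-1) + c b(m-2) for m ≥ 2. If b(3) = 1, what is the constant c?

b(2) = 4 - 5c
b(3) = -4 + c
So -4 + c = 1, giving c = 5.

5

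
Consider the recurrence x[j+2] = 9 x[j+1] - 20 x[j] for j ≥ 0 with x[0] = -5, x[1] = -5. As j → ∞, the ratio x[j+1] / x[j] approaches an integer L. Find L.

5

The characteristic equation is r^2 - 9r + 20 = 0, which factors as (r - 5)(r - 4) = 0.
So the roots are 5 and 4. Since |5| > |4| and the coefficient of 5^j is non-zero, the ratio tends to 5.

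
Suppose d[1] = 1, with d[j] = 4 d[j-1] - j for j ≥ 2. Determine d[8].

3644

d[2] = 4·1 - 2 = 2
d[3] = 4·2 - 3 = 5
d[4] = 4·5 - 4 = 16
d[5] = 4·16 - 5 = 59
d[6] = 4·59 - 6 = 230
d[7] = 4·230 - 7 = 913
d[8] = 4·913 - 8 = 3644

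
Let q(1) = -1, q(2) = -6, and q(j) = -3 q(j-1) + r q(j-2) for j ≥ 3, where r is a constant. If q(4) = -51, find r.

-1

q(3) = 18 - r
q(4) = -54 - 3r
So -54 - 3r = -51, giving r = -1.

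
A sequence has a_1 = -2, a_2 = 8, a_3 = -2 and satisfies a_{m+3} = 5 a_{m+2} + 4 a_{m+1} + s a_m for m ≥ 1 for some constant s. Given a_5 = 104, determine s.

a_4 = 22 - 2s
a_5 = 102 - 2s
So 102 - 2s = 104, giving s = -1.

-1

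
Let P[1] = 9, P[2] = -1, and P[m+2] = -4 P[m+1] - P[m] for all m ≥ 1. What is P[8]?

P[3] = -4*(-1) - 9 = -5
P[4] = -4*(-5) - (-1) = 21
P[5] = -4*21 - (-5) = -79
P[6] = -4*(-79) - 21 = 295
P[7] = -4*295 - (-79) = -1101
P[8] = -4*(-1101) - 295 = 4109

4109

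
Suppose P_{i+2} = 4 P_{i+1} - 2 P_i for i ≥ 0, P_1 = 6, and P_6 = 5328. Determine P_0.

-6

Let P_0 = z.
P_2 = 24 - 2z
P_3 = 84 - 8z
P_4 = 288 - 28z
P_5 = 984 - 96z
P_6 = 3360 - 328z
So 3360 - 328z = 5328, giving z = -6.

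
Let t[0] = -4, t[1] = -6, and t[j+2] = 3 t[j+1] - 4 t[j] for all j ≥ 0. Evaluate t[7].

-174

t[2] = 3·(-6) - 4·(-4) = -2
t[3] = 3·(-2) - 4·(-6) = 18
t[4] = 3·18 - 4·(-2) = 62
t[5] = 3·62 - 4·18 = 114
t[6] = 3·114 - 4·62 = 94
t[7] = 3·94 - 4·114 = -174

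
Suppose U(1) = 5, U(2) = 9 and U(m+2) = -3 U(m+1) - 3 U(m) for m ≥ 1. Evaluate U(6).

216

U(3) = -3(9) - 3(5) = -42
U(4) = -3(-42) - 3(9) = 99
U(5) = -3(99) - 3(-42) = -171
U(6) = -3(-171) - 3(99) = 216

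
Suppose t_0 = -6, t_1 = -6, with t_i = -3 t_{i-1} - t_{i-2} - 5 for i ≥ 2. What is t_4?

144

t_2 = -3·(-6) - (-6) - 5 = 19
t_3 = -3·19 - (-6) - 5 = -56
t_4 = -3·(-56) - 19 - 5 = 144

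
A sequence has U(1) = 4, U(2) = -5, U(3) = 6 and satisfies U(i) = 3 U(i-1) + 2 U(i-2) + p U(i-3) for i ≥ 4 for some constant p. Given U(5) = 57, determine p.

3

U(4) = 8 + 4p
U(5) = 36 + 7p
So 36 + 7p = 57, giving p = 3.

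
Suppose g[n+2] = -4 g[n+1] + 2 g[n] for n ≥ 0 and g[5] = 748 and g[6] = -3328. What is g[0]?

2

Rearranging, g[n-2] = (g[n] + 4 g[n-1]) / 2.
g[4] = (-3328 + 4·748) / 2 = -336/2 = -168
g[3] = (748 + 4·(-168)) / 2 = 76/2 = 38
g[2] = (-168 + 4·38) / 2 = -16/2 = -8
g[1] = (38 + 4·(-8)) / 2 = 6/2 = 3
g[0] = (-8 + 4·3) / 2 = 4/2 = 2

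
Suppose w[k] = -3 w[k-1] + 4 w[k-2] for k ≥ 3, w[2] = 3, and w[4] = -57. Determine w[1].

8

Let w[1] = y.
w[3] = -9 + 4y
w[4] = 39 - 12y
So 39 - 12y = -57, giving y = 8.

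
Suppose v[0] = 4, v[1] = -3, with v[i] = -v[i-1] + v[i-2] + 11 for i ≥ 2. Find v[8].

v[2] = -(-3) + 4 + 11 = 18
v[3] = -18 + (-3) + 11 = -10
v[4] = -(-10) + 18 + 11 = 39
v[5] = -39 + (-10) + 11 = -38
v[6] = -(-38) + 39 + 11 = 88
v[7] = -88 + (-38) + 11 = -115
v[8] = -(-115) + 88 + 11 = 214

214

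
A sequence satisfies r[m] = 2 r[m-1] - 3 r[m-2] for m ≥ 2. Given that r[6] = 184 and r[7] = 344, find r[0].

Rearranging, r[m-2] = (r[m] - 2 r[m-1]) / -3.
r[5] = (344 - 2(184)) / -3 = -24/-3 = 8
r[4] = (184 - 2(8)) / -3 = 168/-3 = -56
r[3] = (8 - 2(-56)) / -3 = 120/-3 = -40
r[2] = (-56 - 2(-40)) / -3 = 24/-3 = -8
r[1] = (-40 - 2(-8)) / -3 = -24/-3 = 8
r[0] = (-8 - 2(8)) / -3 = -24/-3 = 8

8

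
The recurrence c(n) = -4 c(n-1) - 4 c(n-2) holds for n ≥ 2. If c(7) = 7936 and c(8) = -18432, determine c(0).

8

Rearranging, c(n-2) = (c(n) + 4 c(n-1)) / -4.
c(6) = (-18432 + 4(7936)) / -4 = 13312/-4 = -3328
c(5) = (7936 + 4(-3328)) / -4 = -5376/-4 = 1344
c(4) = (-3328 + 4(1344)) / -4 = 2048/-4 = -512
c(3) = (1344 + 4(-512)) / -4 = -704/-4 = 176
c(2) = (-512 + 4(176)) / -4 = 192/-4 = -48
c(1) = (176 + 4(-48)) / -4 = -16/-4 = 4
c(0) = (-48 + 4(4)) / -4 = -32/-4 = 8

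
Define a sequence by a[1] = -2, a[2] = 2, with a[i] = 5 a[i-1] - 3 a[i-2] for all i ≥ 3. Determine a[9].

a[3] = 5(2) - 3(-2) = 16
a[4] = 5(16) - 3(2) = 74
a[5] = 5(74) - 3(16) = 322
a[6] = 5(322) - 3(74) = 1388
a[7] = 5(1388) - 3(322) = 5974
a[8] = 5(5974) - 3(1388) = 25706
a[9] = 5(25706) - 3(5974) = 110608

110608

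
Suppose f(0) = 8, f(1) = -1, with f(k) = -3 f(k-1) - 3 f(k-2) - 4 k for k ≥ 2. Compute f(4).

f(2) = -3(-1) - 3(8) - 8 = -29
f(3) = -3(-29) - 3(-1) - 12 = 78
f(4) = -3(78) - 3(-29) - 16 = -163

-163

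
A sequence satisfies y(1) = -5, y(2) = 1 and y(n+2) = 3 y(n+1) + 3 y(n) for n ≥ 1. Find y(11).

-395847

y(3) = 3(1) + 3(-5) = -12
y(4) = 3(-12) + 3(1) = -33
y(5) = 3(-33) + 3(-12) = -135
y(6) = 3(-135) + 3(-33) = -504
y(7) = 3(-504) + 3(-135) = -1917
y(8) = 3(-1917) + 3(-504) = -7263
y(9) = 3(-7263) + 3(-1917) = -27540
y(10) = 3(-27540) + 3(-7263) = -104409
y(11) = 3(-104409) + 3(-27540) = -395847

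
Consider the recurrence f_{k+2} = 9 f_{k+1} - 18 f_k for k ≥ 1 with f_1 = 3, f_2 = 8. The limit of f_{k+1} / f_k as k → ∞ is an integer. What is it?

The characteristic equation is r^2 - 9r + 18 = 0, which factors as (r - 6)(r - 3) = 0.
So the roots are 6 and 3. Since |6| > |3| and the coefficient of 6^k is non-zero, the ratio tends to 6.

6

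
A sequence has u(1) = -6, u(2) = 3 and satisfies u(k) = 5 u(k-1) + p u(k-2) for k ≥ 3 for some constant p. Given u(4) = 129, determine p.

-2

u(3) = 15 - 6p
u(4) = 75 - 27p
So 75 - 27p = 129, giving p = -2.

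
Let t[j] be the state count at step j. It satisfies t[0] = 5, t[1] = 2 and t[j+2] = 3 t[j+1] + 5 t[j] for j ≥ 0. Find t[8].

141179

t[2] = 3·2 + 5·5 = 31
t[3] = 3·31 + 5·2 = 103
t[4] = 3·103 + 5·31 = 464
t[5] = 3·464 + 5·103 = 1907
t[6] = 3·1907 + 5·464 = 8041
t[7] = 3·8041 + 5·1907 = 33658
t[8] = 3·33658 + 5·8041 = 141179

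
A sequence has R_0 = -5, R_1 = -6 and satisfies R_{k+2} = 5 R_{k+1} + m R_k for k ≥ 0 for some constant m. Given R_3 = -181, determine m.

1

R_2 = -30 - 5m
R_3 = -150 - 31m
So -150 - 31m = -181, giving m = 1.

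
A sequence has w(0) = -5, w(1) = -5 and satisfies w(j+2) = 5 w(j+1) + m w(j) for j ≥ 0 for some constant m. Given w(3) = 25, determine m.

-5

w(2) = -25 - 5m
w(3) = -125 - 30m
So -125 - 30m = 25, giving m = -5.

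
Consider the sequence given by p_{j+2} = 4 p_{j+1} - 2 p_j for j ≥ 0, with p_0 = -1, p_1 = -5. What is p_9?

-98384

p_2 = 4(-5) - 2(-1) = -18
p_3 = 4(-18) - 2(-5) = -62
p_4 = 4(-62) - 2(-18) = -212
p_5 = 4(-212) - 2(-62) = -724
p_6 = 4(-724) - 2(-212) = -2472
p_7 = 4(-2472) - 2(-724) = -8440
p_8 = 4(-8440) - 2(-2472) = -28816
p_9 = 4(-28816) - 2(-8440) = -98384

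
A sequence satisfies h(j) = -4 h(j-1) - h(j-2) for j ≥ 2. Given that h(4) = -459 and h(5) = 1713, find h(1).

9

Rearranging, h(j-2) = -(h(j) + 4 h(j-1)).
h(3) = -(1713 + 4*(-459)) = 123
h(2) = -(-459 + 4*123) = -33
h(1) = -(123 + 4*(-33)) = 9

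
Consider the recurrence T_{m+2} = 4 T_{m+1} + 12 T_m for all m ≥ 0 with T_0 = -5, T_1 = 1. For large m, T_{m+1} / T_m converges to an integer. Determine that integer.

The characteristic equation is r^2 - 4r - 12 = 0, which factors as (r - 6)(r + 2) = 0.
So the roots are 6 and -2. Since |6| > |-2| and the coefficient of 6^m is non-zero, the ratio tends to 6.

6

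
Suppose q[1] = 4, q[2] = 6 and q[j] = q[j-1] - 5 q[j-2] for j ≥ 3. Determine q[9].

-1694

q[3] = 6 - 5·4 = -14
q[4] = (-14) - 5·6 = -44
q[5] = (-44) - 5·(-14) = 26
q[6] = 26 - 5·(-44) = 246
q[7] = 246 - 5·26 = 116
q[8] = 116 - 5·246 = -1114
q[9] = (-1114) - 5·116 = -1694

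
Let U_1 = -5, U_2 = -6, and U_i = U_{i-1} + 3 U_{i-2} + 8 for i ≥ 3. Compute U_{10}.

U_3 = (-6) + 3·(-5) + 8 = -13
U_4 = (-13) + 3·(-6) + 8 = -23
U_5 = (-23) + 3·(-13) + 8 = -54
U_6 = (-54) + 3·(-23) + 8 = -115
U_7 = (-115) + 3·(-54) + 8 = -269
U_8 = (-269) + 3·(-115) + 8 = -606
U_9 = (-606) + 3·(-269) + 8 = -1405
U_{10} = (-1405) + 3·(-606) + 8 = -3215

-3215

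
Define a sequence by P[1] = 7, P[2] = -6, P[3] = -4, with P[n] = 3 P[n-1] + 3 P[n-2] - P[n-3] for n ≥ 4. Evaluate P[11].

-328332

P[4] = 3·(-4) + 3·(-6) - 7 = -37
P[5] = 3·(-37) + 3·(-4) - (-6) = -117
P[6] = 3·(-117) + 3·(-37) - (-4) = -458
P[7] = 3·(-458) + 3·(-117) - (-37) = -1688
P[8] = 3·(-1688) + 3·(-458) - (-117) = -6321
P[9] = 3·(-6321) + 3·(-1688) - (-458) = -23569
P[10] = 3·(-23569) + 3·(-6321) - (-1688) = -87982
P[11] = 3·(-87982) + 3·(-23569) - (-6321) = -328332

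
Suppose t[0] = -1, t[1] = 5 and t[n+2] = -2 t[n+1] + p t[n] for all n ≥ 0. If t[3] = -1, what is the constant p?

-3

t[2] = -10 - p
t[3] = 20 + 7p
So 20 + 7p = -1, giving p = -3.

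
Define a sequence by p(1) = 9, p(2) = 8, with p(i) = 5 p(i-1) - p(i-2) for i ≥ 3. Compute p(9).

370999

p(3) = 5(8) - 9 = 31
p(4) = 5(31) - 8 = 147
p(5) = 5(147) - 31 = 704
p(6) = 5(704) - 147 = 3373
p(7) = 5(3373) - 704 = 16161
p(8) = 5(16161) - 3373 = 77432
p(9) = 5(77432) - 16161 = 370999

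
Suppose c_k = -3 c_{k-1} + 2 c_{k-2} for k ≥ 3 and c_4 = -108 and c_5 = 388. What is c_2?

-6

Rearranging, c_{k-2} = (c_k + 3 c_{k-1}) / 2.
c_3 = (388 + 3·(-108)) / 2 = 64/2 = 32
c_2 = (-108 + 3·32) / 2 = -12/2 = -6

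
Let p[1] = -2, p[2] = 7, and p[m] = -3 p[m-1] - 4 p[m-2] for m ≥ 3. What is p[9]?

p[3] = -3(7) - 4(-2) = -13
p[4] = -3(-13) - 4(7) = 11
p[5] = -3(11) - 4(-13) = 19
p[6] = -3(19) - 4(11) = -101
p[7] = -3(-101) - 4(19) = 227
p[8] = -3(227) - 4(-101) = -277
p[9] = -3(-277) - 4(227) = -77

-77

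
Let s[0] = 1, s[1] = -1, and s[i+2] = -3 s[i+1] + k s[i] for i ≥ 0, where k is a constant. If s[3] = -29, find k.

s[2] = 3 + k
s[3] = -9 - 4k
So -9 - 4k = -29, giving k = 5.

5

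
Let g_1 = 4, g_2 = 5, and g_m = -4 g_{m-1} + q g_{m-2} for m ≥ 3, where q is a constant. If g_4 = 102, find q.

g_3 = -20 + 4q
g_4 = 80 - 11q
So 80 - 11q = 102, giving q = -2.

-2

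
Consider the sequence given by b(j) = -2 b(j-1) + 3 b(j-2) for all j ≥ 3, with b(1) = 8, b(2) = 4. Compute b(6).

-236

b(3) = -2*4 + 3*8 = 16
b(4) = -2*16 + 3*4 = -20
b(5) = -2*(-20) + 3*16 = 88
b(6) = -2*88 + 3*(-20) = -236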